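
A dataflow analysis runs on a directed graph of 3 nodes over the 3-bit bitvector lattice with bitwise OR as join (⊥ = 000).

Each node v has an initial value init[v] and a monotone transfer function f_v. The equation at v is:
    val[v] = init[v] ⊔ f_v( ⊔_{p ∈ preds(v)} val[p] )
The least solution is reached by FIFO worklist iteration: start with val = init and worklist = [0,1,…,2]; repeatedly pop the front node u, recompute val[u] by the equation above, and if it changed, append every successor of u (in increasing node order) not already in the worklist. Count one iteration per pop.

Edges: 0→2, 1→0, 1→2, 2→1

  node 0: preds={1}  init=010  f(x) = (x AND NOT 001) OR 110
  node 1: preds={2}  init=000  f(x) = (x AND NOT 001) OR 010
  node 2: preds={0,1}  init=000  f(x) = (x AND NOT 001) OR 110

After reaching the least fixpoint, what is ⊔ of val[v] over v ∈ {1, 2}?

Worklist (7 pops):
  #1 pop 0: in=000 → 110 (was 010); enqueue []
  #2 pop 1: in=000 → 010 (was 000); enqueue [0]
  #3 pop 2: in=110 → 110 (was 000); enqueue [1]
  #4 pop 0: in=010 → 110 (no change)
  #5 pop 1: in=110 → 110 (was 010); enqueue [0,2]
  #6 pop 0: in=110 → 110 (no change)
  #7 pop 2: in=110 → 110 (no change)

Fixpoint:
  val[0] = 110
  val[1] = 110
  val[2] = 110

110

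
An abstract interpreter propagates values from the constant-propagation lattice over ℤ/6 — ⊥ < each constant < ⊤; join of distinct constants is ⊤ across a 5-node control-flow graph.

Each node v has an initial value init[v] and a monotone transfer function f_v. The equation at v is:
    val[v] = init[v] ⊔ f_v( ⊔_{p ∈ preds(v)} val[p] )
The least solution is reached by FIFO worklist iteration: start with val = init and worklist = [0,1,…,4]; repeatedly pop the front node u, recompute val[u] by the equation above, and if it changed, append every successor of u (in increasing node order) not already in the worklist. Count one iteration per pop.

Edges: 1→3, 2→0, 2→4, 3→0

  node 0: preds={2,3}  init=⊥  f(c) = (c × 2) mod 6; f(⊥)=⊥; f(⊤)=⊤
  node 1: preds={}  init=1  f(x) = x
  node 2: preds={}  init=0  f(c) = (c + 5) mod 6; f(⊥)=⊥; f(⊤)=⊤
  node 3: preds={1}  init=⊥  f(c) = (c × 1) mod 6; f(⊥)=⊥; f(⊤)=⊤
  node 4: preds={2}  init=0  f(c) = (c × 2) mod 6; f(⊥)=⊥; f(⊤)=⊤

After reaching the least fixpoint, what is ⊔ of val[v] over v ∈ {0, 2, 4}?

⊤

Iteration log — 6 steps:
  step 1. node 0  ⊔preds=0  new=0  old=⊥  +wl: 
  step 2. node 1  ⊔preds=⊥  new=1  stable
  step 3. node 2  ⊔preds=⊥  new=0  stable
  step 4. node 3  ⊔preds=1  new=1  old=⊥  +wl: 0
  step 5. node 4  ⊔preds=0  new=0  stable
  step 6. node 0  ⊔preds=⊤  new=⊤  old=0  +wl: 

Least fixpoint reached:
  node 0: ⊤
  node 1: 1
  node 2: 0
  node 3: 1
  node 4: 0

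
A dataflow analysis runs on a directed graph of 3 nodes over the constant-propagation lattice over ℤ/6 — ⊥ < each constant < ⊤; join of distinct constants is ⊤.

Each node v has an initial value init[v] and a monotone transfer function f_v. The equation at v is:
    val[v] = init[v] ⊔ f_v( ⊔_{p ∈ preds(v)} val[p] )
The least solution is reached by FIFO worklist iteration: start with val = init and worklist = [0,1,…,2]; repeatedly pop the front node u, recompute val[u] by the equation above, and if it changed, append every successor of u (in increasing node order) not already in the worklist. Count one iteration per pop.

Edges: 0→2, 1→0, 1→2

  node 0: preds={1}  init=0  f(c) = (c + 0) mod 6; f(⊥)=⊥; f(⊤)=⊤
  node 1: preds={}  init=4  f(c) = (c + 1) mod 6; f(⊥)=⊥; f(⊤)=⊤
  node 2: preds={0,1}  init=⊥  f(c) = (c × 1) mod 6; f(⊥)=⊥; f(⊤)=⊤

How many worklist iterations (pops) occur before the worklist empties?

Trace (3 dequeues):
  [1] u=0 | in 4 | out ⊤ | prev 0 | push {}
  [2] u=1 | in ⊥ | out 4 | ==
  [3] u=2 | in ⊤ | out ⊤ | prev ⊥ | push {}

Converged values:
  [0] ⊤
  [1] 4
  [2] ⊤

3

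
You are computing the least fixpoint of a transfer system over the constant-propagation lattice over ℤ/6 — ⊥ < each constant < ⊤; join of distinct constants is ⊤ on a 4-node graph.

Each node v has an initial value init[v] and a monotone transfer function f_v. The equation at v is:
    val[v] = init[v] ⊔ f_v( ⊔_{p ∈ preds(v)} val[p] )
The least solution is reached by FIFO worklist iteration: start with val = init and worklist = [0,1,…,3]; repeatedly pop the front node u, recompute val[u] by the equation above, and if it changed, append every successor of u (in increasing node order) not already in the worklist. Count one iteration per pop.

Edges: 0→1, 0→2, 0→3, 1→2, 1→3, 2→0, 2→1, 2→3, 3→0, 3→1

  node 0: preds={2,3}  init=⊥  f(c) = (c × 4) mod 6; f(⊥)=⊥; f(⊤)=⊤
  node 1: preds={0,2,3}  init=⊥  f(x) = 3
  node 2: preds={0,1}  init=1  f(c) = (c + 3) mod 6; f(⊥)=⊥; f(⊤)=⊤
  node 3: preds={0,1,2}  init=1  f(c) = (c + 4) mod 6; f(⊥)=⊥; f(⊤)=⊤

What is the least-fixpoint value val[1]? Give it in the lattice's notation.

3

Worklist (8 pops):
  #1 pop 0: in=1 → 4 (was ⊥); enqueue []
  #2 pop 1: in=⊤ → 3 (was ⊥); enqueue []
  #3 pop 2: in=⊤ → ⊤ (was 1); enqueue [0,1]
  #4 pop 3: in=⊤ → ⊤ (was 1); enqueue []
  #5 pop 0: in=⊤ → ⊤ (was 4); enqueue [2,3]
  #6 pop 1: in=⊤ → 3 (no change)
  #7 pop 2: in=⊤ → ⊤ (no change)
  #8 pop 3: in=⊤ → ⊤ (no change)

Fixpoint:
  val[0] = ⊤
  val[1] = 3
  val[2] = ⊤
  val[3] = ⊤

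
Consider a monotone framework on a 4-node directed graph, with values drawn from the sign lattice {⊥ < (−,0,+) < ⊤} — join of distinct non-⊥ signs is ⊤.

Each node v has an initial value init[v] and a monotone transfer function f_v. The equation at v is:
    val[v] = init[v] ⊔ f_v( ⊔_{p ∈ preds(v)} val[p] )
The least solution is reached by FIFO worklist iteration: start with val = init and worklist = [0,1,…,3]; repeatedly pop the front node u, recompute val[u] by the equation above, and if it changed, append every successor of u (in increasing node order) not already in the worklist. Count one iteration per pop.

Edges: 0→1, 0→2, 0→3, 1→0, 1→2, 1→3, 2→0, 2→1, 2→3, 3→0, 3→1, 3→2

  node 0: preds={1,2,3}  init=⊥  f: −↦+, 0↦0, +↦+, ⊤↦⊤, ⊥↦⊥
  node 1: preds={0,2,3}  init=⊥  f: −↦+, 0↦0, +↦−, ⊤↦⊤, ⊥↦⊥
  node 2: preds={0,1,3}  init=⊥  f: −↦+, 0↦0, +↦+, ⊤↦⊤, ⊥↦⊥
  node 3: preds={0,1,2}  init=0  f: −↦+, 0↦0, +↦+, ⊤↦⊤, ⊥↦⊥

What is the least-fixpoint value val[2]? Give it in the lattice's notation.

Worklist (6 pops):
  #1 pop 0: in=0 → 0 (was ⊥); enqueue []
  #2 pop 1: in=0 → 0 (was ⊥); enqueue [0]
  #3 pop 2: in=0 → 0 (was ⊥); enqueue [1]
  #4 pop 3: in=0 → 0 (no change)
  #5 pop 0: in=0 → 0 (no change)
  #6 pop 1: in=0 → 0 (no change)

Fixpoint:
  val[0] = 0
  val[1] = 0
  val[2] = 0
  val[3] = 0

0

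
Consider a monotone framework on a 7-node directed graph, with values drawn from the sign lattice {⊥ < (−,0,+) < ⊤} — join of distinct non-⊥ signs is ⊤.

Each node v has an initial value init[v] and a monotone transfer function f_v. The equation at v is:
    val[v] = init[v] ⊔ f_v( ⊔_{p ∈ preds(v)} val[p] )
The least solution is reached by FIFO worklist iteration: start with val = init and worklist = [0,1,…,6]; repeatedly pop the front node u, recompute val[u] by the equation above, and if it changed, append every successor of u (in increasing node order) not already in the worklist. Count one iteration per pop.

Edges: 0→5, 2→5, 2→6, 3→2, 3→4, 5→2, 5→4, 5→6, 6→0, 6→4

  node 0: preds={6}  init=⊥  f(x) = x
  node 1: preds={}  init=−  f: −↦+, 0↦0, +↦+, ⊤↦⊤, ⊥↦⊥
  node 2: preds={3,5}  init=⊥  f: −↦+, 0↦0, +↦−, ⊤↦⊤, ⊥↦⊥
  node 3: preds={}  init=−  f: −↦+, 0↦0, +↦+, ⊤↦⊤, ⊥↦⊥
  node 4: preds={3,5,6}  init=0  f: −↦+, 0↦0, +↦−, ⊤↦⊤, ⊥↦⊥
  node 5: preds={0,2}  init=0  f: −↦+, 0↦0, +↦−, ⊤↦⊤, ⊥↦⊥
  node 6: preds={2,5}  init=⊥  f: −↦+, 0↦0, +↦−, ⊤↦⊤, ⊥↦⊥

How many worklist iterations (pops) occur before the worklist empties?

11

Trace (11 dequeues):
  [1] u=0 | in ⊥ | out ⊥ | ==
  [2] u=1 | in ⊥ | out − | ==
  [3] u=2 | in ⊤ | out ⊤ | prev ⊥ | push {}
  [4] u=3 | in ⊥ | out − | ==
  [5] u=4 | in ⊤ | out ⊤ | prev 0 | push {}
  [6] u=5 | in ⊤ | out ⊤ | prev 0 | push {2,4}
  [7] u=6 | in ⊤ | out ⊤ | prev ⊥ | push {0}
  [8] u=2 | in ⊤ | out ⊤ | ==
  [9] u=4 | in ⊤ | out ⊤ | ==
  [10] u=0 | in ⊤ | out ⊤ | prev ⊥ | push {5}
  [11] u=5 | in ⊤ | out ⊤ | ==

Converged values:
  [0] ⊤
  [1] −
  [2] ⊤
  [3] −
  [4] ⊤
  [5] ⊤
  [6] ⊤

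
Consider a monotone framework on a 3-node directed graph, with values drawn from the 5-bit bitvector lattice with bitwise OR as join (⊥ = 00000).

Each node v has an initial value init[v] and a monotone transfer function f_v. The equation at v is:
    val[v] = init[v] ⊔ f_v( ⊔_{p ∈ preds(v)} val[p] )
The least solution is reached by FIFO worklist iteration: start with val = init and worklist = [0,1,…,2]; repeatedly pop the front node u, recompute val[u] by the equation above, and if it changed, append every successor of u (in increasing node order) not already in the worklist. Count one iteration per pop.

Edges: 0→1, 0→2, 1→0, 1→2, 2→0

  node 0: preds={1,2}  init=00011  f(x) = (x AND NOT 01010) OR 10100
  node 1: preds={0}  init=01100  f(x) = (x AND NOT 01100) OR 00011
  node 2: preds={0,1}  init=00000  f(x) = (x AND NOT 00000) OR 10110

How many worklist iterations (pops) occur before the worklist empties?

4

Iteration log — 4 steps:
  step 1. node 0  ⊔preds=01100  new=10111  old=00011  +wl: 
  step 2. node 1  ⊔preds=10111  new=11111  old=01100  +wl: 0
  step 3. node 2  ⊔preds=11111  new=11111  old=00000  +wl: 
  step 4. node 0  ⊔preds=11111  new=10111  stable

Least fixpoint reached:
  node 0: 10111
  node 1: 11111
  node 2: 11111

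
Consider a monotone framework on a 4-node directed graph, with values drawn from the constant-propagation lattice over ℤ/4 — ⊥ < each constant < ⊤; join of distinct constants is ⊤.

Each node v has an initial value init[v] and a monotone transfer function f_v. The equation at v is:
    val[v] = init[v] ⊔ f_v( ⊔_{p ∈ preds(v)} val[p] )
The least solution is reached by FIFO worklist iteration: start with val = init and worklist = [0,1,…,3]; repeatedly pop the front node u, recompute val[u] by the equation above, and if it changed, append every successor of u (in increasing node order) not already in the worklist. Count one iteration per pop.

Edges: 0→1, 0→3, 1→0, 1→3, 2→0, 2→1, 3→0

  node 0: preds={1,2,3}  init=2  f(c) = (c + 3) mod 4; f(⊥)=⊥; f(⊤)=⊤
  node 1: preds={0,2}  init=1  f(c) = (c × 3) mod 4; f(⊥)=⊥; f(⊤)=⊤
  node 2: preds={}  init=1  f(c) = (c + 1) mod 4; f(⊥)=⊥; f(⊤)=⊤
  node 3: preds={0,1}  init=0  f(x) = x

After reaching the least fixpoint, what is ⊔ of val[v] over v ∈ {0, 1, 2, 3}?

⊤

Worklist (5 pops):
  #1 pop 0: in=⊤ → ⊤ (was 2); enqueue []
  #2 pop 1: in=⊤ → ⊤ (was 1); enqueue [0]
  #3 pop 2: in=⊥ → 1 (no change)
  #4 pop 3: in=⊤ → ⊤ (was 0); enqueue []
  #5 pop 0: in=⊤ → ⊤ (no change)

Fixpoint:
  val[0] = ⊤
  val[1] = ⊤
  val[2] = 1
  val[3] = ⊤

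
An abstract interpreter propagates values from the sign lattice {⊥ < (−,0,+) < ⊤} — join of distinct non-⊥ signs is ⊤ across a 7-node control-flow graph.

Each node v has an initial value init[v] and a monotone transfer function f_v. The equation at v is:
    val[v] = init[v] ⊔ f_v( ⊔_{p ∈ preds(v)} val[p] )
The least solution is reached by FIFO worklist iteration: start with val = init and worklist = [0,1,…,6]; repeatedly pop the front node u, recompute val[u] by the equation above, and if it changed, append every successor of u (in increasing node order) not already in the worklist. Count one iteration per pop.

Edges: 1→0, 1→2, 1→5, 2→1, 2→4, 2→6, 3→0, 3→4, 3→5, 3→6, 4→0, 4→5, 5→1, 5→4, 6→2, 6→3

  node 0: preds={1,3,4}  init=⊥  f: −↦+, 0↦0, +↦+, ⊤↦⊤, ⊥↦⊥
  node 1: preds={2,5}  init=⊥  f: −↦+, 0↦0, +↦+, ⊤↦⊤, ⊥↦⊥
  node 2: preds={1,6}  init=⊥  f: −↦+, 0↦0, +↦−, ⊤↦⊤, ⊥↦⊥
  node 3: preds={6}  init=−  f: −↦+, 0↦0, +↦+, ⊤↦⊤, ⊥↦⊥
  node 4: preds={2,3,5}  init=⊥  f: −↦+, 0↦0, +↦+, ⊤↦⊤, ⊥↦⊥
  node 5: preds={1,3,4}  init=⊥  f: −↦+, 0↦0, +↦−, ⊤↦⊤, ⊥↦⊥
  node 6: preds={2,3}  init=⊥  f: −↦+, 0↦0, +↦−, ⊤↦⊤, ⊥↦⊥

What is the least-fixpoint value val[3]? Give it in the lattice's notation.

Trace (19 dequeues):
  [1] u=0 | in − | out + | prev ⊥ | push {}
  [2] u=1 | in ⊥ | out ⊥ | ==
  [3] u=2 | in ⊥ | out ⊥ | ==
  [4] u=3 | in ⊥ | out − | ==
  [5] u=4 | in − | out + | prev ⊥ | push {0}
  [6] u=5 | in ⊤ | out ⊤ | prev ⊥ | push {1,4}
  [7] u=6 | in − | out + | prev ⊥ | push {2,3}
  [8] u=0 | in ⊤ | out ⊤ | prev + | push {}
  [9] u=1 | in ⊤ | out ⊤ | prev ⊥ | push {0,5}
  [10] u=4 | in ⊤ | out ⊤ | prev + | push {}
  [11] u=2 | in ⊤ | out ⊤ | prev ⊥ | push {1,4,6}
  [12] u=3 | in + | out ⊤ | prev − | push {}
  [13] u=0 | in ⊤ | out ⊤ | ==
  [14] u=5 | in ⊤ | out ⊤ | ==
  [15] u=1 | in ⊤ | out ⊤ | ==
  [16] u=4 | in ⊤ | out ⊤ | ==
  [17] u=6 | in ⊤ | out ⊤ | prev + | push {2,3}
  [18] u=2 | in ⊤ | out ⊤ | ==
  [19] u=3 | in ⊤ | out ⊤ | ==

Converged values:
  [0] ⊤
  [1] ⊤
  [2] ⊤
  [3] ⊤
  [4] ⊤
  [5] ⊤
  [6] ⊤

⊤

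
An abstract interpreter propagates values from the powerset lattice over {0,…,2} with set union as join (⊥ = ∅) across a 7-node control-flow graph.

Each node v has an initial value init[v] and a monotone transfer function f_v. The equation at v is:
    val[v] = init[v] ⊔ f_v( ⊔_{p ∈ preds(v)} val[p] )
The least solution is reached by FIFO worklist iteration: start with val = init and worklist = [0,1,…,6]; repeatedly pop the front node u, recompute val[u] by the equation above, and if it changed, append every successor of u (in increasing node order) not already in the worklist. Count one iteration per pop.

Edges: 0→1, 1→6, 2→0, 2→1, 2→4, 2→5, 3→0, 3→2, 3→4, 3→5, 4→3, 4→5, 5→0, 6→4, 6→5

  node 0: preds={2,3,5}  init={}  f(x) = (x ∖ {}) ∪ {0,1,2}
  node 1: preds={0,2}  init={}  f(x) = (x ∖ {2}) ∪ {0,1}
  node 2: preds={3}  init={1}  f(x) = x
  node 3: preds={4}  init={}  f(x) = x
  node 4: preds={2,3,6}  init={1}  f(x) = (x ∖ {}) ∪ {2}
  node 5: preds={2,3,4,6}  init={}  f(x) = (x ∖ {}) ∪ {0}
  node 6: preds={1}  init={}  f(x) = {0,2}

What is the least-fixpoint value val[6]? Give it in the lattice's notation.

Trace (24 dequeues):
  [1] u=0 | in {1} | out {0,1,2} | prev {} | push {}
  [2] u=1 | in {0,1,2} | out {0,1} | prev {} | push {}
  [3] u=2 | in {} | out {1} | ==
  [4] u=3 | in {1} | out {1} | prev {} | push {0,2}
  [5] u=4 | in {1} | out {1,2} | prev {1} | push {3}
  [6] u=5 | in {1,2} | out {0,1,2} | prev {} | push {}
  [7] u=6 | in {0,1} | out {0,2} | prev {} | push {4,5}
  [8] u=0 | in {0,1,2} | out {0,1,2} | ==
  [9] u=2 | in {1} | out {1} | ==
  [10] u=3 | in {1,2} | out {1,2} | prev {1} | push {0,2}
  [11] u=4 | in {0,1,2} | out {0,1,2} | prev {1,2} | push {3}
  [12] u=5 | in {0,1,2} | out {0,1,2} | ==
  [13] u=0 | in {0,1,2} | out {0,1,2} | ==
  [14] u=2 | in {1,2} | out {1,2} | prev {1} | push {0,1,4,5}
  [15] u=3 | in {0,1,2} | out {0,1,2} | prev {1,2} | push {2}
  [16] u=0 | in {0,1,2} | out {0,1,2} | ==
  [17] u=1 | in {0,1,2} | out {0,1} | ==
  [18] u=4 | in {0,1,2} | out {0,1,2} | ==
  [19] u=5 | in {0,1,2} | out {0,1,2} | ==
  [20] u=2 | in {0,1,2} | out {0,1,2} | prev {1,2} | push {0,1,4,5}
  [21] u=0 | in {0,1,2} | out {0,1,2} | ==
  [22] u=1 | in {0,1,2} | out {0,1} | ==
  [23] u=4 | in {0,1,2} | out {0,1,2} | ==
  [24] u=5 | in {0,1,2} | out {0,1,2} | ==

Converged values:
  [0] {0,1,2}
  [1] {0,1}
  [2] {0,1,2}
  [3] {0,1,2}
  [4] {0,1,2}
  [5] {0,1,2}
  [6] {0,2}

{0,2}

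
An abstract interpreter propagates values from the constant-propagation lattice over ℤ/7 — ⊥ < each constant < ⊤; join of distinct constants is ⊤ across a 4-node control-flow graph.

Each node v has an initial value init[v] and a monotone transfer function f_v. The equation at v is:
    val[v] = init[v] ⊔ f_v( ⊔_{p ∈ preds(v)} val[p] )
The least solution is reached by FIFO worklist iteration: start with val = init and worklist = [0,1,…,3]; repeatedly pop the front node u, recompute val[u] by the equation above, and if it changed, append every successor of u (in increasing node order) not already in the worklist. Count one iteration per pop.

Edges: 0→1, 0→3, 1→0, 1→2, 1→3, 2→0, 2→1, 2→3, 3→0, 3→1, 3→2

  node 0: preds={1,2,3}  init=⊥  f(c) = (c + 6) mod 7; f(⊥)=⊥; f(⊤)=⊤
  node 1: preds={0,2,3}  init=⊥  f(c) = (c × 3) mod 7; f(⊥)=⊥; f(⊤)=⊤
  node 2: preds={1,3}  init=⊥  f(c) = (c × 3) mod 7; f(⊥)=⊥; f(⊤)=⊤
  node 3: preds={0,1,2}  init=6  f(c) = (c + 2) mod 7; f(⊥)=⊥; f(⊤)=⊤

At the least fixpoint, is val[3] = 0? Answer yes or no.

no

Iteration log — 8 steps:
  step 1. node 0  ⊔preds=6  new=5  old=⊥  +wl: 
  step 2. node 1  ⊔preds=⊤  new=⊤  old=⊥  +wl: 0
  step 3. node 2  ⊔preds=⊤  new=⊤  old=⊥  +wl: 1
  step 4. node 3  ⊔preds=⊤  new=⊤  old=6  +wl: 2
  step 5. node 0  ⊔preds=⊤  new=⊤  old=5  +wl: 3
  step 6. node 1  ⊔preds=⊤  new=⊤  stable
  step 7. node 2  ⊔preds=⊤  new=⊤  stable
  step 8. node 3  ⊔preds=⊤  new=⊤  stable

Least fixpoint reached:
  node 0: ⊤
  node 1: ⊤
  node 2: ⊤
  node 3: ⊤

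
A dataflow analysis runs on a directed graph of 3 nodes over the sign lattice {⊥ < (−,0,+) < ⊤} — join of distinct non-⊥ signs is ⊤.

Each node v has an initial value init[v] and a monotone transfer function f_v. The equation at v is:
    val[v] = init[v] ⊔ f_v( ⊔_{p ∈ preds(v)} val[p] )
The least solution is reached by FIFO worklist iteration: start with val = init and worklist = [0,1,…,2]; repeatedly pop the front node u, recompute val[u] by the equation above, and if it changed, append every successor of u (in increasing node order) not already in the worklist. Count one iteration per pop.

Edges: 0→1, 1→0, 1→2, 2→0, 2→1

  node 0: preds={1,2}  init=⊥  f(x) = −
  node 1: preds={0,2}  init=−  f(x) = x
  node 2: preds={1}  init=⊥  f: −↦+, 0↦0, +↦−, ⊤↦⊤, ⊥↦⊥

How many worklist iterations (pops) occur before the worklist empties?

Worklist (9 pops):
  #1 pop 0: in=− → − (was ⊥); enqueue []
  #2 pop 1: in=− → − (no change)
  #3 pop 2: in=− → + (was ⊥); enqueue [0,1]
  #4 pop 0: in=⊤ → − (no change)
  #5 pop 1: in=⊤ → ⊤ (was −); enqueue [0,2]
  #6 pop 0: in=⊤ → − (no change)
  #7 pop 2: in=⊤ → ⊤ (was +); enqueue [0,1]
  #8 pop 0: in=⊤ → − (no change)
  #9 pop 1: in=⊤ → ⊤ (no change)

Fixpoint:
  val[0] = −
  val[1] = ⊤
  val[2] = ⊤

9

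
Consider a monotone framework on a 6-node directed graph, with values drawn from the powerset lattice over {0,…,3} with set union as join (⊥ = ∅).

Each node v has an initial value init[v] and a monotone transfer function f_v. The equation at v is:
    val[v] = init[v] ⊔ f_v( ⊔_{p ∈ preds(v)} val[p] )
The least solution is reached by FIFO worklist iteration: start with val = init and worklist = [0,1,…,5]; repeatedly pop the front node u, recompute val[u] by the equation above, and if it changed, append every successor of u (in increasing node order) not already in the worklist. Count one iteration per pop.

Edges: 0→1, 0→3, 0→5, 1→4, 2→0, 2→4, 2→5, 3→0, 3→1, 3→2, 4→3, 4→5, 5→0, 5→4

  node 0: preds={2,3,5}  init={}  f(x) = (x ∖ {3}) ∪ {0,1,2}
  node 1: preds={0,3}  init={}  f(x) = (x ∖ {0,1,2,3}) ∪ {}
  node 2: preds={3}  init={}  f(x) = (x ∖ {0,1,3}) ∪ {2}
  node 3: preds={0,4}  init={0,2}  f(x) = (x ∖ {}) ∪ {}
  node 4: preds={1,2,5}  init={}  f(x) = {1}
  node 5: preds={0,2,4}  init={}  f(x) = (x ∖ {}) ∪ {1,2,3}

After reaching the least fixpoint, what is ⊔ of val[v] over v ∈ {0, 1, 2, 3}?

Worklist (11 pops):
  #1 pop 0: in={0,2} → {0,1,2} (was {}); enqueue []
  #2 pop 1: in={0,1,2} → {} (no change)
  #3 pop 2: in={0,2} → {2} (was {}); enqueue [0]
  #4 pop 3: in={0,1,2} → {0,1,2} (was {0,2}); enqueue [1,2]
  #5 pop 4: in={2} → {1} (was {}); enqueue [3]
  #6 pop 5: in={0,1,2} → {0,1,2,3} (was {}); enqueue [4]
  #7 pop 0: in={0,1,2,3} → {0,1,2} (no change)
  #8 pop 1: in={0,1,2} → {} (no change)
  #9 pop 2: in={0,1,2} → {2} (no change)
  #10 pop 3: in={0,1,2} → {0,1,2} (no change)
  #11 pop 4: in={0,1,2,3} → {1} (no change)

Fixpoint:
  val[0] = {0,1,2}
  val[1] = {}
  val[2] = {2}
  val[3] = {0,1,2}
  val[4] = {1}
  val[5] = {0,1,2,3}

{0,1,2}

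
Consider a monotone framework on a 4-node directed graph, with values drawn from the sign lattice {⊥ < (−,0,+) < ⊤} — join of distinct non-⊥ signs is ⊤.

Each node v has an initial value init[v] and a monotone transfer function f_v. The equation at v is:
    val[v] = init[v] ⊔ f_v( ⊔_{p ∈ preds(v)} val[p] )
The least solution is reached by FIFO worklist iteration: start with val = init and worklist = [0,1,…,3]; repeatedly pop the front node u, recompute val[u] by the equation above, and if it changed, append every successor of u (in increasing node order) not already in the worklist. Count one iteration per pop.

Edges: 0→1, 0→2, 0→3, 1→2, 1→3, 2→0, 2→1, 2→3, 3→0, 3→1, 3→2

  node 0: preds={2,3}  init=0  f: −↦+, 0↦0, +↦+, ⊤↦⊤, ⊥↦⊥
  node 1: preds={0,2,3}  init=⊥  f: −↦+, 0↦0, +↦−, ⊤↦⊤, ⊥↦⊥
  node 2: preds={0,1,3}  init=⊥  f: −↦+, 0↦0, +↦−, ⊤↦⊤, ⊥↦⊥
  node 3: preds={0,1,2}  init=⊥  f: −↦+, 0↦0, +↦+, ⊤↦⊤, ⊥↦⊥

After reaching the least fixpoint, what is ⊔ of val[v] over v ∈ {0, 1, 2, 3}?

0

Trace (7 dequeues):
  [1] u=0 | in ⊥ | out 0 | ==
  [2] u=1 | in 0 | out 0 | prev ⊥ | push {}
  [3] u=2 | in 0 | out 0 | prev ⊥ | push {0,1}
  [4] u=3 | in 0 | out 0 | prev ⊥ | push {2}
  [5] u=0 | in 0 | out 0 | ==
  [6] u=1 | in 0 | out 0 | ==
  [7] u=2 | in 0 | out 0 | ==

Converged values:
  [0] 0
  [1] 0
  [2] 0
  [3] 0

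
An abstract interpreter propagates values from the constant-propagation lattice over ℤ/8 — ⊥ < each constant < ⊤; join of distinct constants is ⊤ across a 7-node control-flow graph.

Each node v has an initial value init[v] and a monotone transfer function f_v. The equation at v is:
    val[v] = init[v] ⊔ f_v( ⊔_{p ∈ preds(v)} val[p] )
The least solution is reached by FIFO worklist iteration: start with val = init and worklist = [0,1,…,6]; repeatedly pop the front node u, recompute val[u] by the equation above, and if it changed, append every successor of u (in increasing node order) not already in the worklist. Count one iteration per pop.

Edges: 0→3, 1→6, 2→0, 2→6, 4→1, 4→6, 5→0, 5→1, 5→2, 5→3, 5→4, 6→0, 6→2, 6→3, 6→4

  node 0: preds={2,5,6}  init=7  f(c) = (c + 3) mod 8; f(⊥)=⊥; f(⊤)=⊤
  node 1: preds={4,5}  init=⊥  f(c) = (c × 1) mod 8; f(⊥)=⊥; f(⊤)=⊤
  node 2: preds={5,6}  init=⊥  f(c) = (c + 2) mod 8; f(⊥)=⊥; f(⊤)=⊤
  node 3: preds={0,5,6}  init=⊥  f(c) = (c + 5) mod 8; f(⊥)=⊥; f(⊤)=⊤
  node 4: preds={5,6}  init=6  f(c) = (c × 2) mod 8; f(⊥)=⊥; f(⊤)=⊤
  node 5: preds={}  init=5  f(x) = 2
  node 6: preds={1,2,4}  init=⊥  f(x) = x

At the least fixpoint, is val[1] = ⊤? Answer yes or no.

Trace (14 dequeues):
  [1] u=0 | in 5 | out ⊤ | prev 7 | push {}
  [2] u=1 | in ⊤ | out ⊤ | prev ⊥ | push {}
  [3] u=2 | in 5 | out 7 | prev ⊥ | push {0}
  [4] u=3 | in ⊤ | out ⊤ | prev ⊥ | push {}
  [5] u=4 | in 5 | out ⊤ | prev 6 | push {1}
  [6] u=5 | in ⊥ | out ⊤ | prev 5 | push {2,3,4}
  [7] u=6 | in ⊤ | out ⊤ | prev ⊥ | push {}
  [8] u=0 | in ⊤ | out ⊤ | ==
  [9] u=1 | in ⊤ | out ⊤ | ==
  [10] u=2 | in ⊤ | out ⊤ | prev 7 | push {0,6}
  [11] u=3 | in ⊤ | out ⊤ | ==
  [12] u=4 | in ⊤ | out ⊤ | ==
  [13] u=0 | in ⊤ | out ⊤ | ==
  [14] u=6 | in ⊤ | out ⊤ | ==

Converged values:
  [0] ⊤
  [1] ⊤
  [2] ⊤
  [3] ⊤
  [4] ⊤
  [5] ⊤
  [6] ⊤

yes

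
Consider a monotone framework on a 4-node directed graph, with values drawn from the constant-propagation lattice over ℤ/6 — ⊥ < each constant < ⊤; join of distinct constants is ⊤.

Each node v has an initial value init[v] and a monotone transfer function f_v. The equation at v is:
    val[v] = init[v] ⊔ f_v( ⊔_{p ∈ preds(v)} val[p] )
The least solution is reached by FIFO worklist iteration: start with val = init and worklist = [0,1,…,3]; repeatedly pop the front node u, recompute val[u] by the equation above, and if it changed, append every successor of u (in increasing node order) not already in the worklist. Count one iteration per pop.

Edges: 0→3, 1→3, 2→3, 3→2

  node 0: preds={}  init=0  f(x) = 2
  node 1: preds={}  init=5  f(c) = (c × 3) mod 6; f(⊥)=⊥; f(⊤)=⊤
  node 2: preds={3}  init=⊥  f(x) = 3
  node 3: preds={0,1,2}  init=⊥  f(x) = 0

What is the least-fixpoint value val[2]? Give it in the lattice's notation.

Worklist (5 pops):
  #1 pop 0: in=⊥ → ⊤ (was 0); enqueue []
  #2 pop 1: in=⊥ → 5 (no change)
  #3 pop 2: in=⊥ → 3 (was ⊥); enqueue []
  #4 pop 3: in=⊤ → 0 (was ⊥); enqueue [2]
  #5 pop 2: in=0 → 3 (no change)

Fixpoint:
  val[0] = ⊤
  val[1] = 5
  val[2] = 3
  val[3] = 0

3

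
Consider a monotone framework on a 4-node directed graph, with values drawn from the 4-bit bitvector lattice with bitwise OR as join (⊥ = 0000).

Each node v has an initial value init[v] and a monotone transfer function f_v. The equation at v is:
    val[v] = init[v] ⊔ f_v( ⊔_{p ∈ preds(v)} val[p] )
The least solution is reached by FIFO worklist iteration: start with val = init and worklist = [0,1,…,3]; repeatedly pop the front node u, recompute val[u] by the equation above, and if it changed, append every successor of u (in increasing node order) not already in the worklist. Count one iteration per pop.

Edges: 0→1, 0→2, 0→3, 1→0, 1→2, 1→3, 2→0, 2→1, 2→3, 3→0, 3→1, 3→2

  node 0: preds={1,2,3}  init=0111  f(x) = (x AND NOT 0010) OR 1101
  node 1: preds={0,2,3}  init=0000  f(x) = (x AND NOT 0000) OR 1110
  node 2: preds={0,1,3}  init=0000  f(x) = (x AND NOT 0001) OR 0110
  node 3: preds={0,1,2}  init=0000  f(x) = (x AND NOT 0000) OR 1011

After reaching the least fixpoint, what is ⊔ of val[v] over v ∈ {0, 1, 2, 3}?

Worklist (7 pops):
  #1 pop 0: in=0000 → 1111 (was 0111); enqueue []
  #2 pop 1: in=1111 → 1111 (was 0000); enqueue [0]
  #3 pop 2: in=1111 → 1110 (was 0000); enqueue [1]
  #4 pop 3: in=1111 → 1111 (was 0000); enqueue [2]
  #5 pop 0: in=1111 → 1111 (no change)
  #6 pop 1: in=1111 → 1111 (no change)
  #7 pop 2: in=1111 → 1110 (no change)

Fixpoint:
  val[0] = 1111
  val[1] = 1111
  val[2] = 1110
  val[3] = 1111

1111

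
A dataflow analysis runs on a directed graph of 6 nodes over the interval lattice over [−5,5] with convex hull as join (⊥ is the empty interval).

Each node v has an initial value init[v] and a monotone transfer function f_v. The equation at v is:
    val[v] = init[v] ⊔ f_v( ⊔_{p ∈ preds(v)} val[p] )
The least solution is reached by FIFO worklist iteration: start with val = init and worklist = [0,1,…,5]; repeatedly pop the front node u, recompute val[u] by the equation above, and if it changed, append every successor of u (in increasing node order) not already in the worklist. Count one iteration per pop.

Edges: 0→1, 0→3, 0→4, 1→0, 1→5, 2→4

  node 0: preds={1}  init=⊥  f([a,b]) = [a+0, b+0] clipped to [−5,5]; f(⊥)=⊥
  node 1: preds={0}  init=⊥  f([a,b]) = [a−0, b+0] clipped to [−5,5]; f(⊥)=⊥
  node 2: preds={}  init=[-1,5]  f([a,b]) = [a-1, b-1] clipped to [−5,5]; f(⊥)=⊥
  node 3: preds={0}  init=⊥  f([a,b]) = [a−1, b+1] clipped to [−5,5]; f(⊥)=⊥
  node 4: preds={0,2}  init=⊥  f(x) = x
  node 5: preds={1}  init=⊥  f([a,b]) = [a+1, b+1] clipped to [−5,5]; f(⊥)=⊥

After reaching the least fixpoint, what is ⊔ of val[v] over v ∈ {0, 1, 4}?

[-1,5]

Iteration log — 6 steps:
  step 1. node 0  ⊔preds=⊥  new=⊥  stable
  step 2. node 1  ⊔preds=⊥  new=⊥  stable
  step 3. node 2  ⊔preds=⊥  new=[-1,5]  stable
  step 4. node 3  ⊔preds=⊥  new=⊥  stable
  step 5. node 4  ⊔preds=[-1,5]  new=[-1,5]  old=⊥  +wl: 
  step 6. node 5  ⊔preds=⊥  new=⊥  stable

Least fixpoint reached:
  node 0: ⊥
  node 1: ⊥
  node 2: [-1,5]
  node 3: ⊥
  node 4: [-1,5]
  node 5: ⊥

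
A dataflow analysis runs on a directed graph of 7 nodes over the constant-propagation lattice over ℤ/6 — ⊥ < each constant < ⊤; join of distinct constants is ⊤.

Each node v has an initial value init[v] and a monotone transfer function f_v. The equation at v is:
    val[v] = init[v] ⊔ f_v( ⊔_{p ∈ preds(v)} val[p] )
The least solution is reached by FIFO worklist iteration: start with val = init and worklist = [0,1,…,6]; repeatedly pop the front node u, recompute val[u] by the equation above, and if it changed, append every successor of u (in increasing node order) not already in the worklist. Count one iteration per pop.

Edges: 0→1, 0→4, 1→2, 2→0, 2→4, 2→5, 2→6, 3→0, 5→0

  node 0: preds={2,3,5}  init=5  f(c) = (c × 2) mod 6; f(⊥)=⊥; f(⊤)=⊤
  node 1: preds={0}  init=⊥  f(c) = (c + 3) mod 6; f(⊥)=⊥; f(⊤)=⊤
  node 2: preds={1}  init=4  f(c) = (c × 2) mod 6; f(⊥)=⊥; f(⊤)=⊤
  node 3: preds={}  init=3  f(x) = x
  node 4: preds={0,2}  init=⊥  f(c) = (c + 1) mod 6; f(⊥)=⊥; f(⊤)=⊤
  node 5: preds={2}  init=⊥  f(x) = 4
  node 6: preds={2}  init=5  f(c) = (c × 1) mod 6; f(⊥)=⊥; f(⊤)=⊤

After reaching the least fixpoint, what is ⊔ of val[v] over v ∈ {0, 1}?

⊤

Iteration log — 8 steps:
  step 1. node 0  ⊔preds=⊤  new=⊤  old=5  +wl: 
  step 2. node 1  ⊔preds=⊤  new=⊤  old=⊥  +wl: 
  step 3. node 2  ⊔preds=⊤  new=⊤  old=4  +wl: 0
  step 4. node 3  ⊔preds=⊥  new=3  stable
  step 5. node 4  ⊔preds=⊤  new=⊤  old=⊥  +wl: 
  step 6. node 5  ⊔preds=⊤  new=4  old=⊥  +wl: 
  step 7. node 6  ⊔preds=⊤  new=⊤  old=5  +wl: 
  step 8. node 0  ⊔preds=⊤  new=⊤  stable

Least fixpoint reached:
  node 0: ⊤
  node 1: ⊤
  node 2: ⊤
  node 3: 3
  node 4: ⊤
  node 5: 4
  node 6: ⊤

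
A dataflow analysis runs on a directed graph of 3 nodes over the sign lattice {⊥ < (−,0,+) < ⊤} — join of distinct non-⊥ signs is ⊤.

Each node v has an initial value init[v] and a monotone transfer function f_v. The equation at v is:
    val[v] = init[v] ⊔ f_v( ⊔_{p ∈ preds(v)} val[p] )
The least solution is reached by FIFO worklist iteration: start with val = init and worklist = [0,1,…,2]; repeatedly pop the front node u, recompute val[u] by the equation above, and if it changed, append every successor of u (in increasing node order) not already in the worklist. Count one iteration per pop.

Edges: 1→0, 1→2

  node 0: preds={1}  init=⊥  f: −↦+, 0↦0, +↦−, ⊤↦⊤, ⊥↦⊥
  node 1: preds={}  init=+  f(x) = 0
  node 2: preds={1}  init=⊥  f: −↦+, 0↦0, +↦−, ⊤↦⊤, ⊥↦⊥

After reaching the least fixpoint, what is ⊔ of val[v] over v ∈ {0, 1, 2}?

Iteration log — 4 steps:
  step 1. node 0  ⊔preds=+  new=−  old=⊥  +wl: 
  step 2. node 1  ⊔preds=⊥  new=⊤  old=+  +wl: 0
  step 3. node 2  ⊔preds=⊤  new=⊤  old=⊥  +wl: 
  step 4. node 0  ⊔preds=⊤  new=⊤  old=−  +wl: 

Least fixpoint reached:
  node 0: ⊤
  node 1: ⊤
  node 2: ⊤

⊤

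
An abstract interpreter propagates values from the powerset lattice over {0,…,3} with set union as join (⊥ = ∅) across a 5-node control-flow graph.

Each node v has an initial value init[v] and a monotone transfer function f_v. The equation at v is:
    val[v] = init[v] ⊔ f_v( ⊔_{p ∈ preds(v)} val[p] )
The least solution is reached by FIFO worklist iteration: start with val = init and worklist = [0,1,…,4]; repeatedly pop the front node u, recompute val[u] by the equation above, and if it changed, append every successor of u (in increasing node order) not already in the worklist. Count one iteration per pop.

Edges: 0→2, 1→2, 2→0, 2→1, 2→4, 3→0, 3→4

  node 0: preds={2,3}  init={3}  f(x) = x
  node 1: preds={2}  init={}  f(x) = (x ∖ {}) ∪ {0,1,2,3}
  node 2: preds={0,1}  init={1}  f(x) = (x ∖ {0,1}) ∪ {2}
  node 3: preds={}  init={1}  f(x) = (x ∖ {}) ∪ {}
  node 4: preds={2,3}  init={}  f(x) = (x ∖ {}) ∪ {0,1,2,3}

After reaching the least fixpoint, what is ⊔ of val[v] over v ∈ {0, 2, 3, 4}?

{0,1,2,3}

Iteration log — 8 steps:
  step 1. node 0  ⊔preds={1}  new={1,3}  old={3}  +wl: 
  step 2. node 1  ⊔preds={1}  new={0,1,2,3}  old={}  +wl: 
  step 3. node 2  ⊔preds={0,1,2,3}  new={1,2,3}  old={1}  +wl: 0,1
  step 4. node 3  ⊔preds={}  new={1}  stable
  step 5. node 4  ⊔preds={1,2,3}  new={0,1,2,3}  old={}  +wl: 
  step 6. node 0  ⊔preds={1,2,3}  new={1,2,3}  old={1,3}  +wl: 2
  step 7. node 1  ⊔preds={1,2,3}  new={0,1,2,3}  stable
  step 8. node 2  ⊔preds={0,1,2,3}  new={1,2,3}  stable

Least fixpoint reached:
  node 0: {1,2,3}
  node 1: {0,1,2,3}
  node 2: {1,2,3}
  node 3: {1}
  node 4: {0,1,2,3}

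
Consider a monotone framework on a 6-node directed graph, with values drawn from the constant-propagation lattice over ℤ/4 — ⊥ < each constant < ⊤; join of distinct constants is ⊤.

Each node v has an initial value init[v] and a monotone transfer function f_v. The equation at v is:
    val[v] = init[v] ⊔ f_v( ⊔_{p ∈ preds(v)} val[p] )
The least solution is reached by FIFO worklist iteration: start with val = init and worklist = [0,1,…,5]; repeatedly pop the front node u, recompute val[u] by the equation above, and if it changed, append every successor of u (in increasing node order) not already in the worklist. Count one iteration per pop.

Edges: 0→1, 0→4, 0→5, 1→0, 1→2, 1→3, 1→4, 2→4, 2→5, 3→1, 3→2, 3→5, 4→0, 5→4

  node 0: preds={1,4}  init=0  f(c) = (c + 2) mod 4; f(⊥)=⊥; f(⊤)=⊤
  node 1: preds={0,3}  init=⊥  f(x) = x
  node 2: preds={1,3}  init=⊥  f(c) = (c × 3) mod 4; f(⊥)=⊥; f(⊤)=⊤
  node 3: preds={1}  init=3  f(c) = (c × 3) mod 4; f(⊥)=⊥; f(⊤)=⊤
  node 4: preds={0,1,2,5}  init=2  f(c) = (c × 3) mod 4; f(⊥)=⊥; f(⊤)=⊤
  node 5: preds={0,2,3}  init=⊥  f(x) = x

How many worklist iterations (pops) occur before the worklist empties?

11

Iteration log — 11 steps:
  step 1. node 0  ⊔preds=2  new=0  stable
  step 2. node 1  ⊔preds=⊤  new=⊤  old=⊥  +wl: 0
  step 3. node 2  ⊔preds=⊤  new=⊤  old=⊥  +wl: 
  step 4. node 3  ⊔preds=⊤  new=⊤  old=3  +wl: 1,2
  step 5. node 4  ⊔preds=⊤  new=⊤  old=2  +wl: 
  step 6. node 5  ⊔preds=⊤  new=⊤  old=⊥  +wl: 4
  step 7. node 0  ⊔preds=⊤  new=⊤  old=0  +wl: 5
  step 8. node 1  ⊔preds=⊤  new=⊤  stable
  step 9. node 2  ⊔preds=⊤  new=⊤  stable
  step 10. node 4  ⊔preds=⊤  new=⊤  stable
  step 11. node 5  ⊔preds=⊤  new=⊤  stable

Least fixpoint reached:
  node 0: ⊤
  node 1: ⊤
  node 2: ⊤
  node 3: ⊤
  node 4: ⊤
  node 5: ⊤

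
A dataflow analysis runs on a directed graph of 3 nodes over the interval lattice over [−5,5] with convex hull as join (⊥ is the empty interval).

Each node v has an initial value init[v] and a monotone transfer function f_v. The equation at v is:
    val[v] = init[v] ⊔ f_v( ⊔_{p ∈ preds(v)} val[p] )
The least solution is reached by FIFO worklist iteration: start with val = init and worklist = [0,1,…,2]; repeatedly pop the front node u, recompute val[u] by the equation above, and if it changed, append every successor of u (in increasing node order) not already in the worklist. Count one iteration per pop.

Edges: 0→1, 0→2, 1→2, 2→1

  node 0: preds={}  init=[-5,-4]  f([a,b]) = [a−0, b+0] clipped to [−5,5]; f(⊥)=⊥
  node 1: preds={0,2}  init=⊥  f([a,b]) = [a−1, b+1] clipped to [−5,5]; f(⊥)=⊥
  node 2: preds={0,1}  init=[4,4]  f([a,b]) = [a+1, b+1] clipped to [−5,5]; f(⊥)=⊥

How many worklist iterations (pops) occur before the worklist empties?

Iteration log — 4 steps:
  step 1. node 0  ⊔preds=⊥  new=[-5,-4]  stable
  step 2. node 1  ⊔preds=[-5,4]  new=[-5,5]  old=⊥  +wl: 
  step 3. node 2  ⊔preds=[-5,5]  new=[-4,5]  old=[4,4]  +wl: 1
  step 4. node 1  ⊔preds=[-5,5]  new=[-5,5]  stable

Least fixpoint reached:
  node 0: [-5,-4]
  node 1: [-5,5]
  node 2: [-4,5]

4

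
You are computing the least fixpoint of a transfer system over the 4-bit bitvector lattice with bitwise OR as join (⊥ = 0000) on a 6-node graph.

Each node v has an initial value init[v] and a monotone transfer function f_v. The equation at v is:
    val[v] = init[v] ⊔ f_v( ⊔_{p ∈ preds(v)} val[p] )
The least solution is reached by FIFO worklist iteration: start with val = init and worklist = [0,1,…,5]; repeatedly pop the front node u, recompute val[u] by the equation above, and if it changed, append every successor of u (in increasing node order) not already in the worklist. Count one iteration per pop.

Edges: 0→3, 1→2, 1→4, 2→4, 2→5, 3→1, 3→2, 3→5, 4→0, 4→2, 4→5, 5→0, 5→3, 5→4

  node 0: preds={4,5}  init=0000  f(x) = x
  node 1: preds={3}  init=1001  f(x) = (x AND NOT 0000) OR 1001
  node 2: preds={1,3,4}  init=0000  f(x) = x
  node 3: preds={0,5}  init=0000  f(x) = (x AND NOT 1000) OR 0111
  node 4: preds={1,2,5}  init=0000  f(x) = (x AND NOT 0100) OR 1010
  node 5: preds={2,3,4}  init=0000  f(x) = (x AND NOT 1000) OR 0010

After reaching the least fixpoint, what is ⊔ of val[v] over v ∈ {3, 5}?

Iteration log — 12 steps:
  step 1. node 0  ⊔preds=0000  new=0000  stable
  step 2. node 1  ⊔preds=0000  new=1001  stable
  step 3. node 2  ⊔preds=1001  new=1001  old=0000  +wl: 
  step 4. node 3  ⊔preds=0000  new=0111  old=0000  +wl: 1,2
  step 5. node 4  ⊔preds=1001  new=1011  old=0000  +wl: 0
  step 6. node 5  ⊔preds=1111  new=0111  old=0000  +wl: 3,4
  step 7. node 1  ⊔preds=0111  new=1111  old=1001  +wl: 
  step 8. node 2  ⊔preds=1111  new=1111  old=1001  +wl: 5
  step 9. node 0  ⊔preds=1111  new=1111  old=0000  +wl: 
  step 10. node 3  ⊔preds=1111  new=0111  stable
  step 11. node 4  ⊔preds=1111  new=1011  stable
  step 12. node 5  ⊔preds=1111  new=0111  stable

Least fixpoint reached:
  node 0: 1111
  node 1: 1111
  node 2: 1111
  node 3: 0111
  node 4: 1011
  node 5: 0111

0111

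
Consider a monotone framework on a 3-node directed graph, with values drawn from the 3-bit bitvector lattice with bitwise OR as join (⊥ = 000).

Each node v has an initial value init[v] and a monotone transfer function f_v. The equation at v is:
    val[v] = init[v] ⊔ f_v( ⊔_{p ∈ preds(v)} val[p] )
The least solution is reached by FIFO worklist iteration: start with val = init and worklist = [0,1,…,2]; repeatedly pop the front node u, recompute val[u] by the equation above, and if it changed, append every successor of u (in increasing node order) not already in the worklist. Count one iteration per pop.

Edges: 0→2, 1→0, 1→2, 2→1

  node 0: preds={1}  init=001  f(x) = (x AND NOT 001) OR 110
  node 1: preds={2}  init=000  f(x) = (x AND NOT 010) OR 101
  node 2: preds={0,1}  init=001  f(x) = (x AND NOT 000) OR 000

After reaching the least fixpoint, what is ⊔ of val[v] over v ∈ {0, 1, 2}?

111

Worklist (5 pops):
  #1 pop 0: in=000 → 111 (was 001); enqueue []
  #2 pop 1: in=001 → 101 (was 000); enqueue [0]
  #3 pop 2: in=111 → 111 (was 001); enqueue [1]
  #4 pop 0: in=101 → 111 (no change)
  #5 pop 1: in=111 → 101 (no change)

Fixpoint:
  val[0] = 111
  val[1] = 101
  val[2] = 111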